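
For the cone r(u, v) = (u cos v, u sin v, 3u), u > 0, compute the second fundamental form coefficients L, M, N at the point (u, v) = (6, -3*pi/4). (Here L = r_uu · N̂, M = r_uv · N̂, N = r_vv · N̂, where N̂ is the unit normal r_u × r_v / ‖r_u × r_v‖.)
L = 0;  M = 0;  N = 9*sqrt(10)/5

Compute the unit normal N̂(u, v) = (-3*sqrt(10)*u*cos(v)/(10*Abs(u)), -3*sqrt(10)*u*sin(v)/(10*Abs(u)), sqrt(10)*u/(10*Abs(u))), and the second partials r_uu, r_uv, r_vv. Take dot products:
  L(u, v) = r_uu · N̂ = 0,
  M(u, v) = r_uv · N̂ = 0,
  N(u, v) = r_vv · N̂ = 3*sqrt(10)*u^2/(10*Abs(u)).
Evaluating at (u, v) = (6, -3*pi/4):
  L = 0, M = 0, N = 9*sqrt(10)/5.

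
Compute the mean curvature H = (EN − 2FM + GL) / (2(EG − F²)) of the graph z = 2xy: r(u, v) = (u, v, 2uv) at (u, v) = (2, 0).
H = 0

With E = 4*v^2 + 1, F = 4*u*v, G = 4*u^2 + 1, L = 0, M = 2/sqrt(4*u^2 + 4*v^2 + 1), N = 0, assemble
  H = (EN − 2FM + GL) / (2(EG − F²)) = -8*u*v/(4*u^2 + 4*v^2 + 1)^(3/2).
At (u, v) = (2, 0): H = 0.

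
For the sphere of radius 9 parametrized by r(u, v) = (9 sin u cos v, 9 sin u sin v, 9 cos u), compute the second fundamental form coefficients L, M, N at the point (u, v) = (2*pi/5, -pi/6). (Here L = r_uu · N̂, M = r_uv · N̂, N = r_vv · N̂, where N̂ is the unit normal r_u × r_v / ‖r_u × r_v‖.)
L = -9;  M = 0;  N = -45/8 - 9*sqrt(5)/8

Compute the unit normal N̂(u, v) = (sin(u)^2*cos(v)/Abs(sin(u)), sin(u)^2*sin(v)/Abs(sin(u)), sin(2*u)/(2*Abs(sin(u)))), and the second partials r_uu, r_uv, r_vv. Take dot products:
  L(u, v) = r_uu · N̂ = -9*sin(u)/Abs(sin(u)),
  M(u, v) = r_uv · N̂ = 0,
  N(u, v) = r_vv · N̂ = -9*sin(u)^3/Abs(sin(u)).
Evaluating at (u, v) = (2*pi/5, -pi/6):
  L = -9, M = 0, N = -45/8 - 9*sqrt(5)/8.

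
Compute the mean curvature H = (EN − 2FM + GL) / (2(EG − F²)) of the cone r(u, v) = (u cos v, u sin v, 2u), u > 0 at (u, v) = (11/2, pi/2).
H = 2*sqrt(5)/55

With E = 5, F = 0, G = u^2, L = 0, M = 0, N = 2*sqrt(5)*u^2/(5*Abs(u)), assemble
  H = (EN − 2FM + GL) / (2(EG − F²)) = sqrt(5)/(5*Abs(u)).
At (u, v) = (11/2, pi/2): H = 2*sqrt(5)/55.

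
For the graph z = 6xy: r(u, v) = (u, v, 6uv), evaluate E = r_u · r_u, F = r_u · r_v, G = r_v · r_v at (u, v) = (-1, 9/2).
E = 730;  F = -162;  G = 37

Partials: r_u = (1, 0, 6*v), r_v = (0, 1, 6*u). As functions of (u, v):
  E = r_u · r_u = 36*v^2 + 1,
  F = r_u · r_v = 36*u*v,
  G = r_v · r_v = 36*u^2 + 1.
Evaluating at (u, v) = (-1, 9/2): E = 730, F = -162, G = 37.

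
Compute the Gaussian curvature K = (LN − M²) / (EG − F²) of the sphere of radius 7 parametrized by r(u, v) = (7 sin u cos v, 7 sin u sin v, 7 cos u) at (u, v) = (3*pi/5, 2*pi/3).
K = 1/49

Coefficients of the first fundamental form: E = 49, F = 0, G = 49*sin(u)^2.
Coefficients of the second fundamental form: L = -7*sin(u)/Abs(sin(u)), M = 0, N = -7*sin(u)^3/Abs(sin(u)).
Assemble K = (LN − M²)/(EG − F²) = 1/49. At (u, v) = (3*pi/5, 2*pi/3): K = 1/49.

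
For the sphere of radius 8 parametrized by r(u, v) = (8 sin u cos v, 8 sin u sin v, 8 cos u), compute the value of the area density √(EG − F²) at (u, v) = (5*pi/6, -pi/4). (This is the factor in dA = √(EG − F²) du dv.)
√(EG − F²)|_{(5*pi/6, -pi/4)} = 32

E = 64, F = 0, G = 64*sin(u)^2, so EG − F² = 4096*sin(u)^2. Taking the positive square root: √(EG − F²) = 64*Abs(sin(u)). At (u, v) = (5*pi/6, -pi/4): 32.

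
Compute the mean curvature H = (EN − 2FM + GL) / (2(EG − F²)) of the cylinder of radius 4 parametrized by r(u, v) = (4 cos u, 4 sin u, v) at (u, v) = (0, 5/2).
H = -1/8

With E = 16, F = 0, G = 1, L = -4, M = 0, N = 0, assemble
  H = (EN − 2FM + GL) / (2(EG − F²)) = -1/8.
At (u, v) = (0, 5/2): H = -1/8.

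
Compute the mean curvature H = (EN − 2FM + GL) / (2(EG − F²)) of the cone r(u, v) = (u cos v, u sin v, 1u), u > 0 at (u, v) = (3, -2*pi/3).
H = sqrt(2)/12

With E = 2, F = 0, G = u^2, L = 0, M = 0, N = sqrt(2)*u^2/(2*Abs(u)), assemble
  H = (EN − 2FM + GL) / (2(EG − F²)) = sqrt(2)/(4*Abs(u)).
At (u, v) = (3, -2*pi/3): H = sqrt(2)/12.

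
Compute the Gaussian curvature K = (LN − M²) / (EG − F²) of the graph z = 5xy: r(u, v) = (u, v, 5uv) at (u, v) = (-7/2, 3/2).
K = -100/528529

Coefficients of the first fundamental form: E = 25*v^2 + 1, F = 25*u*v, G = 25*u^2 + 1.
Coefficients of the second fundamental form: L = 0, M = 5/sqrt(25*u^2 + 25*v^2 + 1), N = 0.
Assemble K = (LN − M²)/(EG − F²) = -25/(625*u^4 + 1250*u^2*v^2 + 50*u^2 + 625*v^4 + 50*v^2 + 1). At (u, v) = (-7/2, 3/2): K = -100/528529.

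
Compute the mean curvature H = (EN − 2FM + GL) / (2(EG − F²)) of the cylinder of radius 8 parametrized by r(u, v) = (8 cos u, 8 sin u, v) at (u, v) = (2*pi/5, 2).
H = -1/16

With E = 64, F = 0, G = 1, L = -8, M = 0, N = 0, assemble
  H = (EN − 2FM + GL) / (2(EG − F²)) = -1/16.
At (u, v) = (2*pi/5, 2): H = -1/16.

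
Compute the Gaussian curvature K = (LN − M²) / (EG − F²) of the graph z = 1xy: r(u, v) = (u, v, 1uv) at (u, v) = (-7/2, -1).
K = -16/3249

Coefficients of the first fundamental form: E = v^2 + 1, F = u*v, G = u^2 + 1.
Coefficients of the second fundamental form: L = 0, M = 1/sqrt(u^2 + v^2 + 1), N = 0.
Assemble K = (LN − M²)/(EG − F²) = 1/((u^2*v^2 - (u^2 + 1)*(v^2 + 1))*(u^2 + v^2 + 1)). At (u, v) = (-7/2, -1): K = -16/3249.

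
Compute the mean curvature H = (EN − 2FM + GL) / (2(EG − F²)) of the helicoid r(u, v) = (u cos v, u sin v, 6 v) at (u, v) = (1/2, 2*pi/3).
H = 0

With E = 1, F = 0, G = u^2 + 36, L = 0, M = -6/sqrt(u^2 + 36), N = 0, assemble
  H = (EN − 2FM + GL) / (2(EG − F²)) = 0.
At (u, v) = (1/2, 2*pi/3): H = 0.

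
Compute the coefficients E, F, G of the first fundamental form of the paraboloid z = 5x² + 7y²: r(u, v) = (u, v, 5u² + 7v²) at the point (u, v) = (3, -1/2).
E = 901;  F = -210;  G = 50

Partials: r_u = (1, 0, 10*u), r_v = (0, 1, 14*v). As functions of (u, v):
  E = r_u · r_u = 100*u^2 + 1,
  F = r_u · r_v = 140*u*v,
  G = r_v · r_v = 196*v^2 + 1.
Evaluating at (u, v) = (3, -1/2): E = 901, F = -210, G = 50.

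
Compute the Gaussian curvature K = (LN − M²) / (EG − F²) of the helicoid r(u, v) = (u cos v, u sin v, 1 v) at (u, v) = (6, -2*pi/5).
K = -1/1369

Coefficients of the first fundamental form: E = 1, F = 0, G = u^2 + 1.
Coefficients of the second fundamental form: L = 0, M = -1/sqrt(u^2 + 1), N = 0.
Assemble K = (LN − M²)/(EG − F²) = -1/(u^2 + 1)^2. At (u, v) = (6, -2*pi/5): K = -1/1369.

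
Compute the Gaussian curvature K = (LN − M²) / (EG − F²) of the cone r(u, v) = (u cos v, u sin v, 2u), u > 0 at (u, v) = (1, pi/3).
K = 0

Coefficients of the first fundamental form: E = 5, F = 0, G = u^2.
Coefficients of the second fundamental form: L = 0, M = 0, N = 2*sqrt(5)*u^2/(5*Abs(u)).
Assemble K = (LN − M²)/(EG − F²) = 0. At (u, v) = (1, pi/3): K = 0.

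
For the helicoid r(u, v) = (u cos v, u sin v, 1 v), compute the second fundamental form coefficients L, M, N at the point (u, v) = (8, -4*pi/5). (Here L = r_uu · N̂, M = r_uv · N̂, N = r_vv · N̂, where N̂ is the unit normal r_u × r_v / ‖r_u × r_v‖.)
L = 0;  M = -sqrt(65)/65;  N = 0

Compute the unit normal N̂(u, v) = (sin(v)/sqrt(u^2 + 1), -cos(v)/sqrt(u^2 + 1), u/sqrt(u^2 + 1)), and the second partials r_uu, r_uv, r_vv. Take dot products:
  L(u, v) = r_uu · N̂ = 0,
  M(u, v) = r_uv · N̂ = -1/sqrt(u^2 + 1),
  N(u, v) = r_vv · N̂ = 0.
Evaluating at (u, v) = (8, -4*pi/5):
  L = 0, M = -sqrt(65)/65, N = 0.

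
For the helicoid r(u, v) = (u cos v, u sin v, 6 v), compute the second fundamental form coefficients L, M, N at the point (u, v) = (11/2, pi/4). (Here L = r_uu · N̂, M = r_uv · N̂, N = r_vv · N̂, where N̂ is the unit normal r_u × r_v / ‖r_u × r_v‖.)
L = 0;  M = -12*sqrt(265)/265;  N = 0

Compute the unit normal N̂(u, v) = (6*sin(v)/sqrt(u^2 + 36), -6*cos(v)/sqrt(u^2 + 36), u/sqrt(u^2 + 36)), and the second partials r_uu, r_uv, r_vv. Take dot products:
  L(u, v) = r_uu · N̂ = 0,
  M(u, v) = r_uv · N̂ = -6/sqrt(u^2 + 36),
  N(u, v) = r_vv · N̂ = 0.
Evaluating at (u, v) = (11/2, pi/4):
  L = 0, M = -12*sqrt(265)/265, N = 0.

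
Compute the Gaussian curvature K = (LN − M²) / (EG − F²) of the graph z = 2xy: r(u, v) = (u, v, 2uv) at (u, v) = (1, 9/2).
K = -1/1849

Coefficients of the first fundamental form: E = 4*v^2 + 1, F = 4*u*v, G = 4*u^2 + 1.
Coefficients of the second fundamental form: L = 0, M = 2/sqrt(4*u^2 + 4*v^2 + 1), N = 0.
Assemble K = (LN − M²)/(EG − F²) = -4/(16*u^4 + 32*u^2*v^2 + 8*u^2 + 16*v^4 + 8*v^2 + 1). At (u, v) = (1, 9/2): K = -1/1849.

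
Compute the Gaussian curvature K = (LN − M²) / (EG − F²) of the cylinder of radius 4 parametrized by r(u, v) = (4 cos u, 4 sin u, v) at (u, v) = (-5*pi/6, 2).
K = 0

Coefficients of the first fundamental form: E = 16, F = 0, G = 1.
Coefficients of the second fundamental form: L = -4, M = 0, N = 0.
Assemble K = (LN − M²)/(EG − F²) = 0. At (u, v) = (-5*pi/6, 2): K = 0.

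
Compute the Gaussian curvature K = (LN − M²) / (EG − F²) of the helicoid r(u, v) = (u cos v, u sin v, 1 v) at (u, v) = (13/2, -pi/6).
K = -16/29929

Coefficients of the first fundamental form: E = 1, F = 0, G = u^2 + 1.
Coefficients of the second fundamental form: L = 0, M = -1/sqrt(u^2 + 1), N = 0.
Assemble K = (LN − M²)/(EG − F²) = -1/(u^2 + 1)^2. At (u, v) = (13/2, -pi/6): K = -16/29929.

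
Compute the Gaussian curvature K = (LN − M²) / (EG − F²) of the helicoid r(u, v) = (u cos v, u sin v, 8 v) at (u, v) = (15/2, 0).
K = -1024/231361

Coefficients of the first fundamental form: E = 1, F = 0, G = u^2 + 64.
Coefficients of the second fundamental form: L = 0, M = -8/sqrt(u^2 + 64), N = 0.
Assemble K = (LN − M²)/(EG − F²) = -64/(u^2 + 64)^2. At (u, v) = (15/2, 0): K = -1024/231361.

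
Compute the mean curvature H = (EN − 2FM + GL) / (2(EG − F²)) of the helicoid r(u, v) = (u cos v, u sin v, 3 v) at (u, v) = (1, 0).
H = 0

With E = 1, F = 0, G = u^2 + 9, L = 0, M = -3/sqrt(u^2 + 9), N = 0, assemble
  H = (EN − 2FM + GL) / (2(EG − F²)) = 0.
At (u, v) = (1, 0): H = 0.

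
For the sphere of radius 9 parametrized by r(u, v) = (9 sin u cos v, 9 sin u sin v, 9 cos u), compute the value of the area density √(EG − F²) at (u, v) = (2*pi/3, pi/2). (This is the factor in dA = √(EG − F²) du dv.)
√(EG − F²)|_{(2*pi/3, pi/2)} = 81*sqrt(3)/2

E = 81, F = 0, G = 81*sin(u)^2, so EG − F² = 6561*sin(u)^2. Taking the positive square root: √(EG − F²) = 81*Abs(sin(u)). At (u, v) = (2*pi/3, pi/2): 81*sqrt(3)/2.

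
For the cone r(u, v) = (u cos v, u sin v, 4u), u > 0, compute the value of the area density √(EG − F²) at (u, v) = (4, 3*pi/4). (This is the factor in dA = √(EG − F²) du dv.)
√(EG − F²)|_{(4, 3*pi/4)} = 4*sqrt(17)

E = 17, F = 0, G = u^2, so EG − F² = 17*u^2. Taking the positive square root: √(EG − F²) = sqrt(17)*Abs(u). At (u, v) = (4, 3*pi/4): 4*sqrt(17).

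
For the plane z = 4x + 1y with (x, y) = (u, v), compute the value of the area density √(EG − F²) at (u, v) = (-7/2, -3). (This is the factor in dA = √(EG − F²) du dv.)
√(EG − F²)|_{(-7/2, -3)} = 3*sqrt(2)

E = 17, F = 4, G = 2, so EG − F² = 18. Taking the positive square root: √(EG − F²) = 3*sqrt(2). At (u, v) = (-7/2, -3): 3*sqrt(2).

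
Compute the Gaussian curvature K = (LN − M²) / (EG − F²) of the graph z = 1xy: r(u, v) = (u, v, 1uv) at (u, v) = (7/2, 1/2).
K = -4/729

Coefficients of the first fundamental form: E = v^2 + 1, F = u*v, G = u^2 + 1.
Coefficients of the second fundamental form: L = 0, M = 1/sqrt(u^2 + v^2 + 1), N = 0.
Assemble K = (LN − M²)/(EG − F²) = 1/((u^2*v^2 - (u^2 + 1)*(v^2 + 1))*(u^2 + v^2 + 1)). At (u, v) = (7/2, 1/2): K = -4/729.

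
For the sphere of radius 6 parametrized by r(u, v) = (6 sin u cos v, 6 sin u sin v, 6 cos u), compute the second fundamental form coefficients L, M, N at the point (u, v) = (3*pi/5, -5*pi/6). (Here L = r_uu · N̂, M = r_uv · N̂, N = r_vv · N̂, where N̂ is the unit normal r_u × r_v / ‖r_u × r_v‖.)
L = -6;  M = 0;  N = -15/4 - 3*sqrt(5)/4

Compute the unit normal N̂(u, v) = (sin(u)^2*cos(v)/Abs(sin(u)), sin(u)^2*sin(v)/Abs(sin(u)), sin(2*u)/(2*Abs(sin(u)))), and the second partials r_uu, r_uv, r_vv. Take dot products:
  L(u, v) = r_uu · N̂ = -6*sin(u)/Abs(sin(u)),
  M(u, v) = r_uv · N̂ = 0,
  N(u, v) = r_vv · N̂ = -6*sin(u)^3/Abs(sin(u)).
Evaluating at (u, v) = (3*pi/5, -5*pi/6):
  L = -6, M = 0, N = -15/4 - 3*sqrt(5)/4.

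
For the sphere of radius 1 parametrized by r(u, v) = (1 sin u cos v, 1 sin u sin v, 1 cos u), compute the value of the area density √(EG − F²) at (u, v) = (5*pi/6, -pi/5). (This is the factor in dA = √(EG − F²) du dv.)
√(EG − F²)|_{(5*pi/6, -pi/5)} = 1/2

E = 1, F = 0, G = sin(u)^2, so EG − F² = sin(u)^2. Taking the positive square root: √(EG − F²) = Abs(sin(u)). At (u, v) = (5*pi/6, -pi/5): 1/2.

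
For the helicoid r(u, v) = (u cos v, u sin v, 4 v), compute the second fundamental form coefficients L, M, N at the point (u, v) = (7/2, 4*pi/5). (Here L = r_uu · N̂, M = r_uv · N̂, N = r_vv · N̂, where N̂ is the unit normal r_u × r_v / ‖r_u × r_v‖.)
L = 0;  M = -8*sqrt(113)/113;  N = 0

Compute the unit normal N̂(u, v) = (4*sin(v)/sqrt(u^2 + 16), -4*cos(v)/sqrt(u^2 + 16), u/sqrt(u^2 + 16)), and the second partials r_uu, r_uv, r_vv. Take dot products:
  L(u, v) = r_uu · N̂ = 0,
  M(u, v) = r_uv · N̂ = -4/sqrt(u^2 + 16),
  N(u, v) = r_vv · N̂ = 0.
Evaluating at (u, v) = (7/2, 4*pi/5):
  L = 0, M = -8*sqrt(113)/113, N = 0.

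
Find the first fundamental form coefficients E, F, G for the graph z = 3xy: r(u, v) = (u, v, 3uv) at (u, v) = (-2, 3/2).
E = 85/4;  F = -27;  G = 37

Partials: r_u = (1, 0, 3*v), r_v = (0, 1, 3*u). As functions of (u, v):
  E = r_u · r_u = 9*v^2 + 1,
  F = r_u · r_v = 9*u*v,
  G = r_v · r_v = 9*u^2 + 1.
Evaluating at (u, v) = (-2, 3/2): E = 85/4, F = -27, G = 37.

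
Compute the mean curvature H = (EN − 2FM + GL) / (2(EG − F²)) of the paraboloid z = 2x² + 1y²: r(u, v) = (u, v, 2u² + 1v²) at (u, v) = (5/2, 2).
H = 5*sqrt(13)/169

With E = 16*u^2 + 1, F = 8*u*v, G = 4*v^2 + 1, L = 4/sqrt(16*u^2 + 4*v^2 + 1), M = 0, N = 2/sqrt(16*u^2 + 4*v^2 + 1), assemble
  H = (EN − 2FM + GL) / (2(EG − F²)) = (16*u^2 + 8*v^2 + 3)/(16*u^2 + 4*v^2 + 1)^(3/2).
At (u, v) = (5/2, 2): H = 5*sqrt(13)/169.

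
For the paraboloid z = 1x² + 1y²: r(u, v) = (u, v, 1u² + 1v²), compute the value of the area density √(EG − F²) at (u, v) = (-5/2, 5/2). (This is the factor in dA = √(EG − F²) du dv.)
√(EG − F²)|_{(-5/2, 5/2)} = sqrt(51)

E = 4*u^2 + 1, F = 4*u*v, G = 4*v^2 + 1, so EG − F² = 4*u^2 + 4*v^2 + 1. Taking the positive square root: √(EG − F²) = sqrt(4*u^2 + 4*v^2 + 1). At (u, v) = (-5/2, 5/2): sqrt(51).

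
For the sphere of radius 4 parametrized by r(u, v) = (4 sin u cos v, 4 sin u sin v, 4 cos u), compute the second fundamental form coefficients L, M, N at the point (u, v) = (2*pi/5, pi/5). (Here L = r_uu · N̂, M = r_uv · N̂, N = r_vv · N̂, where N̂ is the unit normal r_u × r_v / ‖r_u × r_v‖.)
L = -4;  M = 0;  N = -5/2 - sqrt(5)/2

Compute the unit normal N̂(u, v) = (sin(u)^2*cos(v)/Abs(sin(u)), sin(u)^2*sin(v)/Abs(sin(u)), sin(2*u)/(2*Abs(sin(u)))), and the second partials r_uu, r_uv, r_vv. Take dot products:
  L(u, v) = r_uu · N̂ = -4*sin(u)/Abs(sin(u)),
  M(u, v) = r_uv · N̂ = 0,
  N(u, v) = r_vv · N̂ = -4*sin(u)^3/Abs(sin(u)).
Evaluating at (u, v) = (2*pi/5, pi/5):
  L = -4, M = 0, N = -5/2 - sqrt(5)/2.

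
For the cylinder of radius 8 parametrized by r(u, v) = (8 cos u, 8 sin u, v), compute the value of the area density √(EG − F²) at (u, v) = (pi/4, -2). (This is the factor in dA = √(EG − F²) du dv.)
√(EG − F²)|_{(pi/4, -2)} = 8

E = 64, F = 0, G = 1, so EG − F² = 64. Taking the positive square root: √(EG − F²) = 8. At (u, v) = (pi/4, -2): 8.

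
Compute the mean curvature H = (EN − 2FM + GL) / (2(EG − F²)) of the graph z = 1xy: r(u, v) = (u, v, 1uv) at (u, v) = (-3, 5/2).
H = 12*sqrt(65)/845

With E = v^2 + 1, F = u*v, G = u^2 + 1, L = 0, M = 1/sqrt(u^2 + v^2 + 1), N = 0, assemble
  H = (EN − 2FM + GL) / (2(EG − F²)) = -u*v/(u^2 + v^2 + 1)^(3/2).
At (u, v) = (-3, 5/2): H = 12*sqrt(65)/845.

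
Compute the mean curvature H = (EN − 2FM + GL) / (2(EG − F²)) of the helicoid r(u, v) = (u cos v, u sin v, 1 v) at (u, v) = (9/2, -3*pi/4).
H = 0

With E = 1, F = 0, G = u^2 + 1, L = 0, M = -1/sqrt(u^2 + 1), N = 0, assemble
  H = (EN − 2FM + GL) / (2(EG − F²)) = 0.
At (u, v) = (9/2, -3*pi/4): H = 0.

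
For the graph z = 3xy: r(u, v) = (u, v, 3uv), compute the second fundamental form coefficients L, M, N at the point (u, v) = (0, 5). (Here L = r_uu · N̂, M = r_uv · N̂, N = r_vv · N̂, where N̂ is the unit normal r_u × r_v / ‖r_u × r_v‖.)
L = 0;  M = 3*sqrt(226)/226;  N = 0

Compute the unit normal N̂(u, v) = (-3*v/sqrt(9*u^2 + 9*v^2 + 1), -3*u/sqrt(9*u^2 + 9*v^2 + 1), 1/sqrt(9*u^2 + 9*v^2 + 1)), and the second partials r_uu, r_uv, r_vv. Take dot products:
  L(u, v) = r_uu · N̂ = 0,
  M(u, v) = r_uv · N̂ = 3/sqrt(9*u^2 + 9*v^2 + 1),
  N(u, v) = r_vv · N̂ = 0.
Evaluating at (u, v) = (0, 5):
  L = 0, M = 3*sqrt(226)/226, N = 0.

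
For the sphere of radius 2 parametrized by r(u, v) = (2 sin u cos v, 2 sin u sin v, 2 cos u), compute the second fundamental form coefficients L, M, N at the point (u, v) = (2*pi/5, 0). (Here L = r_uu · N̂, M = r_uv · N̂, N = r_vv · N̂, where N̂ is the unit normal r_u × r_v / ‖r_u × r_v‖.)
L = -2;  M = 0;  N = -5/4 - sqrt(5)/4

Compute the unit normal N̂(u, v) = (sin(u)^2*cos(v)/Abs(sin(u)), sin(u)^2*sin(v)/Abs(sin(u)), sin(2*u)/(2*Abs(sin(u)))), and the second partials r_uu, r_uv, r_vv. Take dot products:
  L(u, v) = r_uu · N̂ = -2*sin(u)/Abs(sin(u)),
  M(u, v) = r_uv · N̂ = 0,
  N(u, v) = r_vv · N̂ = -2*sin(u)^3/Abs(sin(u)).
Evaluating at (u, v) = (2*pi/5, 0):
  L = -2, M = 0, N = -5/4 - sqrt(5)/4.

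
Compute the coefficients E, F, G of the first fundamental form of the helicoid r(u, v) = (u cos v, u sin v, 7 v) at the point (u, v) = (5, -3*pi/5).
E = 1;  F = 0;  G = 74

Partials: r_u = (cos(v), sin(v), 0), r_v = (-u*sin(v), u*cos(v), 7). As functions of (u, v):
  E = r_u · r_u = 1,
  F = r_u · r_v = 0,
  G = r_v · r_v = u^2 + 49.
Evaluating at (u, v) = (5, -3*pi/5): E = 1, F = 0, G = 74.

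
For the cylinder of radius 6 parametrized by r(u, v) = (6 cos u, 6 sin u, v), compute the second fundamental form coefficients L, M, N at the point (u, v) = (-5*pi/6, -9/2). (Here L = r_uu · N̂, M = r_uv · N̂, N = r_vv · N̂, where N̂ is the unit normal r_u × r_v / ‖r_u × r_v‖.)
L = -6;  M = 0;  N = 0

Compute the unit normal N̂(u, v) = (cos(u), sin(u), 0), and the second partials r_uu, r_uv, r_vv. Take dot products:
  L(u, v) = r_uu · N̂ = -6,
  M(u, v) = r_uv · N̂ = 0,
  N(u, v) = r_vv · N̂ = 0.
Evaluating at (u, v) = (-5*pi/6, -9/2):
  L = -6, M = 0, N = 0.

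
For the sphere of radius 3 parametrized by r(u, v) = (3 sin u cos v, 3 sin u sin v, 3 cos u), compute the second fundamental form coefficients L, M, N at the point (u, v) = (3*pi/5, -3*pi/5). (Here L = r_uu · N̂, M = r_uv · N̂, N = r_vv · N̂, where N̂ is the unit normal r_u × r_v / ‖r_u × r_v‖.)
L = -3;  M = 0;  N = -15/8 - 3*sqrt(5)/8

Compute the unit normal N̂(u, v) = (sin(u)^2*cos(v)/Abs(sin(u)), sin(u)^2*sin(v)/Abs(sin(u)), sin(2*u)/(2*Abs(sin(u)))), and the second partials r_uu, r_uv, r_vv. Take dot products:
  L(u, v) = r_uu · N̂ = -3*sin(u)/Abs(sin(u)),
  M(u, v) = r_uv · N̂ = 0,
  N(u, v) = r_vv · N̂ = -3*sin(u)^3/Abs(sin(u)).
Evaluating at (u, v) = (3*pi/5, -3*pi/5):
  L = -3, M = 0, N = -15/8 - 3*sqrt(5)/8.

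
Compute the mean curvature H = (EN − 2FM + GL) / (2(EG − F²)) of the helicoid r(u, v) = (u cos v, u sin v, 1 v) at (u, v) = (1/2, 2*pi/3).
H = 0

With E = 1, F = 0, G = u^2 + 1, L = 0, M = -1/sqrt(u^2 + 1), N = 0, assemble
  H = (EN − 2FM + GL) / (2(EG − F²)) = 0.
At (u, v) = (1/2, 2*pi/3): H = 0.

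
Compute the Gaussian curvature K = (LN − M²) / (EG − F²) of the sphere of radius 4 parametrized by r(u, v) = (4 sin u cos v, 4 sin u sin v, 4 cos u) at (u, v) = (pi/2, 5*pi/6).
K = 1/16

Coefficients of the first fundamental form: E = 16, F = 0, G = 16*sin(u)^2.
Coefficients of the second fundamental form: L = -4*sin(u)/Abs(sin(u)), M = 0, N = -4*sin(u)^3/Abs(sin(u)).
Assemble K = (LN − M²)/(EG − F²) = 1/16. At (u, v) = (pi/2, 5*pi/6): K = 1/16.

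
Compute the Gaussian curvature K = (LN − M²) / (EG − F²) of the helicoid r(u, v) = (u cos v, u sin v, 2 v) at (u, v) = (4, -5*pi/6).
K = -1/100

Coefficients of the first fundamental form: E = 1, F = 0, G = u^2 + 4.
Coefficients of the second fundamental form: L = 0, M = -2/sqrt(u^2 + 4), N = 0.
Assemble K = (LN − M²)/(EG − F²) = -4/(u^2 + 4)^2. At (u, v) = (4, -5*pi/6): K = -1/100.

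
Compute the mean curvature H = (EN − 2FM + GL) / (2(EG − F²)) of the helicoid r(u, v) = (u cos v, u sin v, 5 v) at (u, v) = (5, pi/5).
H = 0

With E = 1, F = 0, G = u^2 + 25, L = 0, M = -5/sqrt(u^2 + 25), N = 0, assemble
  H = (EN − 2FM + GL) / (2(EG − F²)) = 0.
At (u, v) = (5, pi/5): H = 0.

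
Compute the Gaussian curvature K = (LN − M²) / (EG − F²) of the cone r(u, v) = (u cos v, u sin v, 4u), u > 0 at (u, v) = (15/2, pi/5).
K = 0

Coefficients of the first fundamental form: E = 17, F = 0, G = u^2.
Coefficients of the second fundamental form: L = 0, M = 0, N = 4*sqrt(17)*u^2/(17*Abs(u)).
Assemble K = (LN − M²)/(EG − F²) = 0. At (u, v) = (15/2, pi/5): K = 0.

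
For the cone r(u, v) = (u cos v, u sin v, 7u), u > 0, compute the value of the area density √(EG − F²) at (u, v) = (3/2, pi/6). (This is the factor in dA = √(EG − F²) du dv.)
√(EG − F²)|_{(3/2, pi/6)} = 15*sqrt(2)/2

E = 50, F = 0, G = u^2, so EG − F² = 50*u^2. Taking the positive square root: √(EG − F²) = 5*sqrt(2)*Abs(u). At (u, v) = (3/2, pi/6): 15*sqrt(2)/2.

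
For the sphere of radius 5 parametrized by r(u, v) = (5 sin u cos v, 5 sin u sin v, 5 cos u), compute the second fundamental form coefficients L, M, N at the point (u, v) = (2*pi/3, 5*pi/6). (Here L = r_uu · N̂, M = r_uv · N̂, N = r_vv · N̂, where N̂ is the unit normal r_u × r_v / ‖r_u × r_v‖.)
L = -5;  M = 0;  N = -15/4

Compute the unit normal N̂(u, v) = (sin(u)^2*cos(v)/Abs(sin(u)), sin(u)^2*sin(v)/Abs(sin(u)), sin(2*u)/(2*Abs(sin(u)))), and the second partials r_uu, r_uv, r_vv. Take dot products:
  L(u, v) = r_uu · N̂ = -5*sin(u)/Abs(sin(u)),
  M(u, v) = r_uv · N̂ = 0,
  N(u, v) = r_vv · N̂ = -5*sin(u)^3/Abs(sin(u)).
Evaluating at (u, v) = (2*pi/3, 5*pi/6):
  L = -5, M = 0, N = -15/4.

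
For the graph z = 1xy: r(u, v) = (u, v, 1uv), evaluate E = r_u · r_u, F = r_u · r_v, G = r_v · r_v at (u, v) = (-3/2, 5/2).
E = 29/4;  F = -15/4;  G = 13/4

Partials: r_u = (1, 0, v), r_v = (0, 1, u). As functions of (u, v):
  E = r_u · r_u = v^2 + 1,
  F = r_u · r_v = u*v,
  G = r_v · r_v = u^2 + 1.
Evaluating at (u, v) = (-3/2, 5/2): E = 29/4, F = -15/4, G = 13/4.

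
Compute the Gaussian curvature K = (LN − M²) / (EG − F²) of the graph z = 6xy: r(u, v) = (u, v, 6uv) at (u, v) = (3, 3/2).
K = -9/41209

Coefficients of the first fundamental form: E = 36*v^2 + 1, F = 36*u*v, G = 36*u^2 + 1.
Coefficients of the second fundamental form: L = 0, M = 6/sqrt(36*u^2 + 36*v^2 + 1), N = 0.
Assemble K = (LN − M²)/(EG − F²) = -36/(1296*u^4 + 2592*u^2*v^2 + 72*u^2 + 1296*v^4 + 72*v^2 + 1). At (u, v) = (3, 3/2): K = -9/41209.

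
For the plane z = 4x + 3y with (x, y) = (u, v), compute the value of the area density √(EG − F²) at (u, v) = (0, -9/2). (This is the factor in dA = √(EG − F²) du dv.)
√(EG − F²)|_{(0, -9/2)} = sqrt(26)

E = 17, F = 12, G = 10, so EG − F² = 26. Taking the positive square root: √(EG − F²) = sqrt(26). At (u, v) = (0, -9/2): sqrt(26).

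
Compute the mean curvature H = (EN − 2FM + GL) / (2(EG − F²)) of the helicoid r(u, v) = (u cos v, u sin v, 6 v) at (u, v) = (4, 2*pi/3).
H = 0

With E = 1, F = 0, G = u^2 + 36, L = 0, M = -6/sqrt(u^2 + 36), N = 0, assemble
  H = (EN − 2FM + GL) / (2(EG − F²)) = 0.
At (u, v) = (4, 2*pi/3): H = 0.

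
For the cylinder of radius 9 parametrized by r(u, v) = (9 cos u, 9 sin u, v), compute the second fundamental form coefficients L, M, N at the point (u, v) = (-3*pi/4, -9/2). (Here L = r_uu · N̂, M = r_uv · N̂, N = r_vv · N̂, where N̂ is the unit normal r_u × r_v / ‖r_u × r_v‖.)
L = -9;  M = 0;  N = 0

Compute the unit normal N̂(u, v) = (cos(u), sin(u), 0), and the second partials r_uu, r_uv, r_vv. Take dot products:
  L(u, v) = r_uu · N̂ = -9,
  M(u, v) = r_uv · N̂ = 0,
  N(u, v) = r_vv · N̂ = 0.
Evaluating at (u, v) = (-3*pi/4, -9/2):
  L = -9, M = 0, N = 0.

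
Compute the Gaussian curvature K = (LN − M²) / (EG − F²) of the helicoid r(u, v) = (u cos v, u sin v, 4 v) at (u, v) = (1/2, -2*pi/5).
K = -256/4225

Coefficients of the first fundamental form: E = 1, F = 0, G = u^2 + 16.
Coefficients of the second fundamental form: L = 0, M = -4/sqrt(u^2 + 16), N = 0.
Assemble K = (LN − M²)/(EG − F²) = -16/(u^2 + 16)^2. At (u, v) = (1/2, -2*pi/5): K = -256/4225.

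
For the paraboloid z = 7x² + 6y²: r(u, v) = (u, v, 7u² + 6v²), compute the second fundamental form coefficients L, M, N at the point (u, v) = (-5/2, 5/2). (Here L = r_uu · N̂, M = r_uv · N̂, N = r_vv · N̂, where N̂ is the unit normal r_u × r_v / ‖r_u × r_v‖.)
L = 7*sqrt(2126)/1063;  M = 0;  N = 6*sqrt(2126)/1063

Compute the unit normal N̂(u, v) = (-14*u/sqrt(196*u^2 + 144*v^2 + 1), -12*v/sqrt(196*u^2 + 144*v^2 + 1), 1/sqrt(196*u^2 + 144*v^2 + 1)), and the second partials r_uu, r_uv, r_vv. Take dot products:
  L(u, v) = r_uu · N̂ = 14/sqrt(196*u^2 + 144*v^2 + 1),
  M(u, v) = r_uv · N̂ = 0,
  N(u, v) = r_vv · N̂ = 12/sqrt(196*u^2 + 144*v^2 + 1).
Evaluating at (u, v) = (-5/2, 5/2):
  L = 7*sqrt(2126)/1063, M = 0, N = 6*sqrt(2126)/1063.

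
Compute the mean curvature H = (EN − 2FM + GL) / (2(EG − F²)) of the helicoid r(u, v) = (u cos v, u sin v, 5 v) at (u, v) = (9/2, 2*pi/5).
H = 0

With E = 1, F = 0, G = u^2 + 25, L = 0, M = -5/sqrt(u^2 + 25), N = 0, assemble
  H = (EN − 2FM + GL) / (2(EG − F²)) = 0.
At (u, v) = (9/2, 2*pi/5): H = 0.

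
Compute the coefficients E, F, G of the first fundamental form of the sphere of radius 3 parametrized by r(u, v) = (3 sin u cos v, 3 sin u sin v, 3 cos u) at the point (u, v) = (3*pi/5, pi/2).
E = 9;  F = 0;  G = 9*sqrt(5)/8 + 45/8

Partials: r_u = (3*cos(u)*cos(v), 3*sin(v)*cos(u), -3*sin(u)), r_v = (-3*sin(u)*sin(v), 3*sin(u)*cos(v), 0). As functions of (u, v):
  E = r_u · r_u = 9,
  F = r_u · r_v = 0,
  G = r_v · r_v = 9*sin(u)^2.
Evaluating at (u, v) = (3*pi/5, pi/2): E = 9, F = 0, G = 9*sqrt(5)/8 + 45/8.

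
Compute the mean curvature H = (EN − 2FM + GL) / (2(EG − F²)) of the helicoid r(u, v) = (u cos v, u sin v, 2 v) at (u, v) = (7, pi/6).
H = 0

With E = 1, F = 0, G = u^2 + 4, L = 0, M = -2/sqrt(u^2 + 4), N = 0, assemble
  H = (EN − 2FM + GL) / (2(EG − F²)) = 0.
At (u, v) = (7, pi/6): H = 0.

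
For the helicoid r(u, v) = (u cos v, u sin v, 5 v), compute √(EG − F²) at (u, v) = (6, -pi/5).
√(EG − F²)|_{(6, -pi/5)} = sqrt(61)

E = 1, F = 0, G = u^2 + 25; EG − F² = u^2 + 25; √(EG − F²) = sqrt(u^2 + 25). At the given point: sqrt(61).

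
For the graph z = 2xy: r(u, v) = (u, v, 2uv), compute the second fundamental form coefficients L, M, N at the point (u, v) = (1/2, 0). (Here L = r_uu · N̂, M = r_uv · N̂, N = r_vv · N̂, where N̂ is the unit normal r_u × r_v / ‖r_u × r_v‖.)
L = 0;  M = sqrt(2);  N = 0

Compute the unit normal N̂(u, v) = (-2*v/sqrt(4*u^2 + 4*v^2 + 1), -2*u/sqrt(4*u^2 + 4*v^2 + 1), 1/sqrt(4*u^2 + 4*v^2 + 1)), and the second partials r_uu, r_uv, r_vv. Take dot products:
  L(u, v) = r_uu · N̂ = 0,
  M(u, v) = r_uv · N̂ = 2/sqrt(4*u^2 + 4*v^2 + 1),
  N(u, v) = r_vv · N̂ = 0.
Evaluating at (u, v) = (1/2, 0):
  L = 0, M = sqrt(2), N = 0.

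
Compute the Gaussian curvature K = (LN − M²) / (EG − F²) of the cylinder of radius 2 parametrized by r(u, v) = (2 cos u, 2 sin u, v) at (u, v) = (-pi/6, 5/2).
K = 0

Coefficients of the first fundamental form: E = 4, F = 0, G = 1.
Coefficients of the second fundamental form: L = -2, M = 0, N = 0.
Assemble K = (LN − M²)/(EG − F²) = 0. At (u, v) = (-pi/6, 5/2): K = 0.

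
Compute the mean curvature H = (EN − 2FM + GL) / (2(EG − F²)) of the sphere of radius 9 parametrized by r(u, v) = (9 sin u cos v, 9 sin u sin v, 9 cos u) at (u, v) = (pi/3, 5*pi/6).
H = -1/9

With E = 81, F = 0, G = 81*sin(u)^2, L = -9*sin(u)/Abs(sin(u)), M = 0, N = -9*sin(u)^3/Abs(sin(u)), assemble
  H = (EN − 2FM + GL) / (2(EG − F²)) = -sin(u)/(9*Abs(sin(u))).
At (u, v) = (pi/3, 5*pi/6): H = -1/9.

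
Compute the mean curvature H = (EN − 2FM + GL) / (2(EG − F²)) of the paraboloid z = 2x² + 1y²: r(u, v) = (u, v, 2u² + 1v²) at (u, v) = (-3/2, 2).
H = 71*sqrt(53)/2809

With E = 16*u^2 + 1, F = 8*u*v, G = 4*v^2 + 1, L = 4/sqrt(16*u^2 + 4*v^2 + 1), M = 0, N = 2/sqrt(16*u^2 + 4*v^2 + 1), assemble
  H = (EN − 2FM + GL) / (2(EG − F²)) = (16*u^2 + 8*v^2 + 3)/(16*u^2 + 4*v^2 + 1)^(3/2).
At (u, v) = (-3/2, 2): H = 71*sqrt(53)/2809.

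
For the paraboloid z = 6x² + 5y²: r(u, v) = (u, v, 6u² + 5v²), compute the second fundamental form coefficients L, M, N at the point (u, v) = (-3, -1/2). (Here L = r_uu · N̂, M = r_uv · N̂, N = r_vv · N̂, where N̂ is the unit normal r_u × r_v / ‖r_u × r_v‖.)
L = 6*sqrt(1322)/661;  M = 0;  N = 5*sqrt(1322)/661

Compute the unit normal N̂(u, v) = (-12*u/sqrt(144*u^2 + 100*v^2 + 1), -10*v/sqrt(144*u^2 + 100*v^2 + 1), 1/sqrt(144*u^2 + 100*v^2 + 1)), and the second partials r_uu, r_uv, r_vv. Take dot products:
  L(u, v) = r_uu · N̂ = 12/sqrt(144*u^2 + 100*v^2 + 1),
  M(u, v) = r_uv · N̂ = 0,
  N(u, v) = r_vv · N̂ = 10/sqrt(144*u^2 + 100*v^2 + 1).
Evaluating at (u, v) = (-3, -1/2):
  L = 6*sqrt(1322)/661, M = 0, N = 5*sqrt(1322)/661.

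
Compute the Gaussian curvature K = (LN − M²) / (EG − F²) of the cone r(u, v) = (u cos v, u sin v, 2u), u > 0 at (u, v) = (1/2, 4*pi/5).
K = 0

Coefficients of the first fundamental form: E = 5, F = 0, G = u^2.
Coefficients of the second fundamental form: L = 0, M = 0, N = 2*sqrt(5)*u^2/(5*Abs(u)).
Assemble K = (LN − M²)/(EG − F²) = 0. At (u, v) = (1/2, 4*pi/5): K = 0.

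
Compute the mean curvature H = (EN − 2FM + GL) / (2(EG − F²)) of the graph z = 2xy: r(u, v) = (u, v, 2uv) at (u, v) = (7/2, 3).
H = -21*sqrt(86)/1849

With E = 4*v^2 + 1, F = 4*u*v, G = 4*u^2 + 1, L = 0, M = 2/sqrt(4*u^2 + 4*v^2 + 1), N = 0, assemble
  H = (EN − 2FM + GL) / (2(EG − F²)) = -8*u*v/(4*u^2 + 4*v^2 + 1)^(3/2).
At (u, v) = (7/2, 3): H = -21*sqrt(86)/1849.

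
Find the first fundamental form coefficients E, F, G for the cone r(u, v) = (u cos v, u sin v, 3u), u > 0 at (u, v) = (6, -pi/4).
E = 10;  F = 0;  G = 36

Partials: r_u = (cos(v), sin(v), 3), r_v = (-u*sin(v), u*cos(v), 0). As functions of (u, v):
  E = r_u · r_u = 10,
  F = r_u · r_v = 0,
  G = r_v · r_v = u^2.
Evaluating at (u, v) = (6, -pi/4): E = 10, F = 0, G = 36.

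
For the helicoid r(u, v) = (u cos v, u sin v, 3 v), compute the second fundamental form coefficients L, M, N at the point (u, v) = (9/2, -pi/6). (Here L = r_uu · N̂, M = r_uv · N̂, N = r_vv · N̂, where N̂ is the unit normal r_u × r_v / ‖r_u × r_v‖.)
L = 0;  M = -2*sqrt(13)/13;  N = 0

Compute the unit normal N̂(u, v) = (3*sin(v)/sqrt(u^2 + 9), -3*cos(v)/sqrt(u^2 + 9), u/sqrt(u^2 + 9)), and the second partials r_uu, r_uv, r_vv. Take dot products:
  L(u, v) = r_uu · N̂ = 0,
  M(u, v) = r_uv · N̂ = -3/sqrt(u^2 + 9),
  N(u, v) = r_vv · N̂ = 0.
Evaluating at (u, v) = (9/2, -pi/6):
  L = 0, M = -2*sqrt(13)/13, N = 0.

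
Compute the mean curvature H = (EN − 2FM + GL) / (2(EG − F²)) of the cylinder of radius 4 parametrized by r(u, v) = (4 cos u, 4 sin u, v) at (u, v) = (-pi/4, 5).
H = -1/8

With E = 16, F = 0, G = 1, L = -4, M = 0, N = 0, assemble
  H = (EN − 2FM + GL) / (2(EG − F²)) = -1/8.
At (u, v) = (-pi/4, 5): H = -1/8.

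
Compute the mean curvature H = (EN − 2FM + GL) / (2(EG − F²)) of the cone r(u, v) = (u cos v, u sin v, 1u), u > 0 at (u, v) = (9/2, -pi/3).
H = sqrt(2)/18

With E = 2, F = 0, G = u^2, L = 0, M = 0, N = sqrt(2)*u^2/(2*Abs(u)), assemble
  H = (EN − 2FM + GL) / (2(EG − F²)) = sqrt(2)/(4*Abs(u)).
At (u, v) = (9/2, -pi/3): H = sqrt(2)/18.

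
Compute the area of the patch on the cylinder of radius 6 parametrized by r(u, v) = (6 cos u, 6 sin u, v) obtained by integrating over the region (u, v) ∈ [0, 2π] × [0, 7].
Area = 84*pi

Area = ∫∫ √(EG − F²) du dv with √(EG − F²) = 6. Integrating over [0, 2π] × [0, 7] gives 84*pi.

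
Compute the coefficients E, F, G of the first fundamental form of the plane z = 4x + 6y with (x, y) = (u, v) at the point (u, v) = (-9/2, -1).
E = 17;  F = 24;  G = 37

Partials: r_u = (1, 0, 4), r_v = (0, 1, 6). As functions of (u, v):
  E = r_u · r_u = 17,
  F = r_u · r_v = 24,
  G = r_v · r_v = 37.
Evaluating at (u, v) = (-9/2, -1): E = 17, F = 24, G = 37.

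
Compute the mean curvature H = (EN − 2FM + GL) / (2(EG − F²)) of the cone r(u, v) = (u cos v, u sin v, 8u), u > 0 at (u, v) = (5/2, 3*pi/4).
H = 8*sqrt(65)/325

With E = 65, F = 0, G = u^2, L = 0, M = 0, N = 8*sqrt(65)*u^2/(65*Abs(u)), assemble
  H = (EN − 2FM + GL) / (2(EG − F²)) = 4*sqrt(65)/(65*Abs(u)).
At (u, v) = (5/2, 3*pi/4): H = 8*sqrt(65)/325.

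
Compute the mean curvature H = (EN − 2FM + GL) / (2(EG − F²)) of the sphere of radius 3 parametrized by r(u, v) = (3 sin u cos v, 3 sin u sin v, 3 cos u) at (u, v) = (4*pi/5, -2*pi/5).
H = -1/3

With E = 9, F = 0, G = 9*sin(u)^2, L = -3*sin(u)/Abs(sin(u)), M = 0, N = -3*sin(u)^3/Abs(sin(u)), assemble
  H = (EN − 2FM + GL) / (2(EG − F²)) = -sin(u)/(3*Abs(sin(u))).
At (u, v) = (4*pi/5, -2*pi/5): H = -1/3.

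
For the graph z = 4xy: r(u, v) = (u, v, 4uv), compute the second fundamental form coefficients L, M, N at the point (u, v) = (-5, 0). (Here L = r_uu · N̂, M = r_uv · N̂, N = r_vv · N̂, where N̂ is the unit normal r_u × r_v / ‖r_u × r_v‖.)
L = 0;  M = 4*sqrt(401)/401;  N = 0

Compute the unit normal N̂(u, v) = (-4*v/sqrt(16*u^2 + 16*v^2 + 1), -4*u/sqrt(16*u^2 + 16*v^2 + 1), 1/sqrt(16*u^2 + 16*v^2 + 1)), and the second partials r_uu, r_uv, r_vv. Take dot products:
  L(u, v) = r_uu · N̂ = 0,
  M(u, v) = r_uv · N̂ = 4/sqrt(16*u^2 + 16*v^2 + 1),
  N(u, v) = r_vv · N̂ = 0.
Evaluating at (u, v) = (-5, 0):
  L = 0, M = 4*sqrt(401)/401, N = 0.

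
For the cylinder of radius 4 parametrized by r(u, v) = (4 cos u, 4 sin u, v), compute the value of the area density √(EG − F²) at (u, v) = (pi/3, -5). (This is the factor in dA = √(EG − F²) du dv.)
√(EG − F²)|_{(pi/3, -5)} = 4

E = 16, F = 0, G = 1, so EG − F² = 16. Taking the positive square root: √(EG − F²) = 4. At (u, v) = (pi/3, -5): 4.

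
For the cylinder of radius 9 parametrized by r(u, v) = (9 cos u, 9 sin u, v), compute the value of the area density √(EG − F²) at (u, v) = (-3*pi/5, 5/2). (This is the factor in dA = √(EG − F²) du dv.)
√(EG − F²)|_{(-3*pi/5, 5/2)} = 9

E = 81, F = 0, G = 1, so EG − F² = 81. Taking the positive square root: √(EG − F²) = 9. At (u, v) = (-3*pi/5, 5/2): 9.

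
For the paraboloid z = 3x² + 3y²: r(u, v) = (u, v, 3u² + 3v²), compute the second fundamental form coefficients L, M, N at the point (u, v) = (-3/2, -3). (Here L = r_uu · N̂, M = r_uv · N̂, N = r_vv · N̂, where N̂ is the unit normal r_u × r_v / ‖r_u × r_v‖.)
L = 3*sqrt(406)/203;  M = 0;  N = 3*sqrt(406)/203

Compute the unit normal N̂(u, v) = (-6*u/sqrt(36*u^2 + 36*v^2 + 1), -6*v/sqrt(36*u^2 + 36*v^2 + 1), 1/sqrt(36*u^2 + 36*v^2 + 1)), and the second partials r_uu, r_uv, r_vv. Take dot products:
  L(u, v) = r_uu · N̂ = 6/sqrt(36*u^2 + 36*v^2 + 1),
  M(u, v) = r_uv · N̂ = 0,
  N(u, v) = r_vv · N̂ = 6/sqrt(36*u^2 + 36*v^2 + 1).
Evaluating at (u, v) = (-3/2, -3):
  L = 3*sqrt(406)/203, M = 0, N = 3*sqrt(406)/203.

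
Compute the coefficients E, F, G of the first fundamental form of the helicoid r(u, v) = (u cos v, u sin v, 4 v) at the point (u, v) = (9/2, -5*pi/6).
E = 1;  F = 0;  G = 145/4

Partials: r_u = (cos(v), sin(v), 0), r_v = (-u*sin(v), u*cos(v), 4). As functions of (u, v):
  E = r_u · r_u = 1,
  F = r_u · r_v = 0,
  G = r_v · r_v = u^2 + 16.
Evaluating at (u, v) = (9/2, -5*pi/6): E = 1, F = 0, G = 145/4.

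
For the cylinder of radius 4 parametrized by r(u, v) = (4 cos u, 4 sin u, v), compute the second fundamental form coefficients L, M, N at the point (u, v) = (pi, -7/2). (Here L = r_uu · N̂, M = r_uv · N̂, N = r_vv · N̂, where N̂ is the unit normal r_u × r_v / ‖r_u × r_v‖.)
L = -4;  M = 0;  N = 0

Compute the unit normal N̂(u, v) = (cos(u), sin(u), 0), and the second partials r_uu, r_uv, r_vv. Take dot products:
  L(u, v) = r_uu · N̂ = -4,
  M(u, v) = r_uv · N̂ = 0,
  N(u, v) = r_vv · N̂ = 0.
Evaluating at (u, v) = (pi, -7/2):
  L = -4, M = 0, N = 0.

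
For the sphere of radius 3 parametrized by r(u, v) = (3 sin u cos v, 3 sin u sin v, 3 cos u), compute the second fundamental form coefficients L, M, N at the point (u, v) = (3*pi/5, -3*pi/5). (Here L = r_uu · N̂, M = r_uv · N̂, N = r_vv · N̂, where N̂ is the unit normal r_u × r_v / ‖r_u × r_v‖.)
L = -3;  M = 0;  N = -15/8 - 3*sqrt(5)/8

Compute the unit normal N̂(u, v) = (sin(u)^2*cos(v)/Abs(sin(u)), sin(u)^2*sin(v)/Abs(sin(u)), sin(2*u)/(2*Abs(sin(u)))), and the second partials r_uu, r_uv, r_vv. Take dot products:
  L(u, v) = r_uu · N̂ = -3*sin(u)/Abs(sin(u)),
  M(u, v) = r_uv · N̂ = 0,
  N(u, v) = r_vv · N̂ = -3*sin(u)^3/Abs(sin(u)).
Evaluating at (u, v) = (3*pi/5, -3*pi/5):
  L = -3, M = 0, N = -15/8 - 3*sqrt(5)/8.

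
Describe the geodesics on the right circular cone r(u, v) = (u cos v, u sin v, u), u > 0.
The cone is flat away from the apex (K = 0). Slitting along a generator and unrolling gives an isometry to a sector of the plane; geodesics are the pre-images of straight lines in that sector. In particular, generators (v = const) are geodesics, and generic geodesics spiral from a minimum-distance point before returning to infinity.

For this cone, E = 2, F = 0, G = u², so EG − F² = 2u² > 0 (u > 0), and direct computation gives K = 0 away from the apex. Flatness lets us unroll the cone along a generator into a planar sector of angle 2π/√2 = π√2 ≈ 4.44 rad; geodesics on the cone are exactly the curves that develop to straight lines in this sector. Generators (v = const) develop to rays through the sector's vertex and are geodesics; the circles u = const develop to circular arcs and are not geodesics.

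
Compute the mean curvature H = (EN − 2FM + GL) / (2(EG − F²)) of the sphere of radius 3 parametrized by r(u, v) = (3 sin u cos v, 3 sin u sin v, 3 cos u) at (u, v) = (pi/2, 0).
H = -1/3

With E = 9, F = 0, G = 9*sin(u)^2, L = -3*sin(u)/Abs(sin(u)), M = 0, N = -3*sin(u)^3/Abs(sin(u)), assemble
  H = (EN − 2FM + GL) / (2(EG − F²)) = -sin(u)/(3*Abs(sin(u))).
At (u, v) = (pi/2, 0): H = -1/3.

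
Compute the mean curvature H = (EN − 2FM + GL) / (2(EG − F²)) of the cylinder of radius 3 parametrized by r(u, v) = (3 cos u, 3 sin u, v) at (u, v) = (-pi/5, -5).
H = -1/6

With E = 9, F = 0, G = 1, L = -3, M = 0, N = 0, assemble
  H = (EN − 2FM + GL) / (2(EG − F²)) = -1/6.
At (u, v) = (-pi/5, -5): H = -1/6.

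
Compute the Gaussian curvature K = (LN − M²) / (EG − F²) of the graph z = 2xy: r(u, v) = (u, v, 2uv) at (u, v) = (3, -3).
K = -4/5329

Coefficients of the first fundamental form: E = 4*v^2 + 1, F = 4*u*v, G = 4*u^2 + 1.
Coefficients of the second fundamental form: L = 0, M = 2/sqrt(4*u^2 + 4*v^2 + 1), N = 0.
Assemble K = (LN − M²)/(EG − F²) = -4/(16*u^4 + 32*u^2*v^2 + 8*u^2 + 16*v^4 + 8*v^2 + 1). At (u, v) = (3, -3): K = -4/5329.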